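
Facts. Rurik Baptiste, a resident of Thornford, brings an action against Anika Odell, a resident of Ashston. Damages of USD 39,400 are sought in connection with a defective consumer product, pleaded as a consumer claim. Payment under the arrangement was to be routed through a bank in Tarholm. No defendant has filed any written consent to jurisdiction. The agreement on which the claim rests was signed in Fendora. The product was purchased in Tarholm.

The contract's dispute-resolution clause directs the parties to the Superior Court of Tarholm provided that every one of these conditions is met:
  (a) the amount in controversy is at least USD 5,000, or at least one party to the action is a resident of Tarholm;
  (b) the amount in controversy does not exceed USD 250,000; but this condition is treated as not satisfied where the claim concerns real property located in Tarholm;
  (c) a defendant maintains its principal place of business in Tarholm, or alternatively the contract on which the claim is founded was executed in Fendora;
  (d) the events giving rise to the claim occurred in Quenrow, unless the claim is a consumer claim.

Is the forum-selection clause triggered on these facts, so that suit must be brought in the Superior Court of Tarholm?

Yes

The Superior Court of Tarholm:
  (a) The amount in controversy is 39,400 dollars, which meets the 5,000 dollars floor, so this disjunct is met. Condition met.
  (b) The amount in controversy is 39,400 dollars, within the USD 250,000 ceiling. The carve-out does not apply: the claim does not concern real property. Condition met.
  (c) The contract was executed in Fendora, which satisfies one of the alternatives. Satisfied.
  (d) The operative events occurred in Tarholm, not Quenrow. However, the claim is a consumer claim, so the 'unless' proviso supplies this condition. Met.
  → Forum clause is triggered.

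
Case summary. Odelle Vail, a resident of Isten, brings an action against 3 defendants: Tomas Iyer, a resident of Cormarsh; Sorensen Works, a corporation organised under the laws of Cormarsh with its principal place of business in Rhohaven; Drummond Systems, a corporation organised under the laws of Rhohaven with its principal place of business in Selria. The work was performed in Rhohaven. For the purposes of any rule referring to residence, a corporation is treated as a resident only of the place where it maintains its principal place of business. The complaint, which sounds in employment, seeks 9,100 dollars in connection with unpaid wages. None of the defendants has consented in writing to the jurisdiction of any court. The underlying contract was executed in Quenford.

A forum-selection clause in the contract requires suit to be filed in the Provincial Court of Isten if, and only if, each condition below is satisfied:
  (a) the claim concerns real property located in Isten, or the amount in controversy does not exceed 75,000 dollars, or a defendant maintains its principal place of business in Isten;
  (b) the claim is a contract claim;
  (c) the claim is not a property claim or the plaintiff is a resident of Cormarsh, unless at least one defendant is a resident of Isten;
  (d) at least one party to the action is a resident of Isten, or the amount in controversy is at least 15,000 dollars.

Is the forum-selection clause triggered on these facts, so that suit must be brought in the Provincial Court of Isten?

No

The Provincial Court of Isten:
  (a) The amount in controversy is 9,100 dollars, within the USD 75,000 ceiling — that alternative is enough. Satisfied.
  (b) The claim is an employment claim, not a contract claim. Condition not met.
  (c) The claim is an employment claim, not a property claim, so one alternative holds. Condition met.
  (d) Odelle Vail resides in Isten — that alternative is enough. Satisfied.
  → The clause does not apply.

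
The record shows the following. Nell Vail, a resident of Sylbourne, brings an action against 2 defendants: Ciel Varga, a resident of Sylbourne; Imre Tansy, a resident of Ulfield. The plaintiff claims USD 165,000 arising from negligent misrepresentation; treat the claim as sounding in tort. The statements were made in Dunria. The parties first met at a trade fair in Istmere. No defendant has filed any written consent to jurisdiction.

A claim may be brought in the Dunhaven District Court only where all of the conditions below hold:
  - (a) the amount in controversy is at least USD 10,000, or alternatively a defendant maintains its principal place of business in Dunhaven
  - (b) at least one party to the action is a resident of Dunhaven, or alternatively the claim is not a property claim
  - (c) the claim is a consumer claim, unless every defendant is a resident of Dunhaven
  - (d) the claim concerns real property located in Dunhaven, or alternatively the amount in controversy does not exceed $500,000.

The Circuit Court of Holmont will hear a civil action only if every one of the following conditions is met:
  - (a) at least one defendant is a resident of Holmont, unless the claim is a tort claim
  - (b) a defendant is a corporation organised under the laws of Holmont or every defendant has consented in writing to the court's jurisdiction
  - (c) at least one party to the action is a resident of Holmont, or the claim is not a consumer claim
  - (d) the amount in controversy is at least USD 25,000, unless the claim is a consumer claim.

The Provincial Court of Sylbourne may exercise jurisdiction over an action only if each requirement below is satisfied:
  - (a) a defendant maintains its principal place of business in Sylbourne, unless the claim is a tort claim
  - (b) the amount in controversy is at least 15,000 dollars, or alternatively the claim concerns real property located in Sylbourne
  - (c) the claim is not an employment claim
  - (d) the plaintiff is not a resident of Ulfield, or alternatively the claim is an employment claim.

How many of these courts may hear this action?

1

The Dunhaven District Court:
  (a) The amount in controversy is USD 165,000, which meets the USD 10,000 floor, which satisfies one of the alternatives. Condition met.
  (b) The claim is a tort claim, not a property claim — that alternative is enough. Met.
  (c) The claim is a tort claim, not a consumer claim. The proviso offers no rescue either, since the defendants reside as follows — Ciel Varga in Sylbourne, Imre Tansy in Ulfield — not all in Dunhaven. Not met.
  (d) The amount in controversy is USD 165,000, within the 500,000 dollars ceiling — that alternative is enough. Satisfied.
  → Not every requirement is met — no jurisdiction.
The Circuit Court of Holmont:
  (a) No defendant resides in Holmont (they reside in Sylbourne, Ulfield). However, the claim is a tort claim, so the 'unless' proviso supplies this condition. Condition met.
  (b) No defendant is a corporation; no such written consent has been filed — every alternative fails. Not met.
  (c) The claim is a tort claim, not a consumer claim — that alternative is enough. Met.
  (d) The amount in controversy is 165,000 dollars, which meets the USD 25,000 floor. Met.
  → The court lacks jurisdiction.
The Provincial Court of Sylbourne:
  (a) No defendant is a corporation. The proviso rescues it, though: the claim is a tort claim. Met.
  (b) The amount in controversy is 165,000 dollars, which meets the $15,000 floor — that alternative is enough. Met.
  (c) The claim is a tort claim, not an employment claim. Condition met.
  (d) The plaintiff resides in Sylbourne, which is not Ulfield, so one alternative holds. Satisfied.
  → All conditions met; jurisdiction exists.
Courts with jurisdiction: the Provincial Court of Sylbourne — 1 in total.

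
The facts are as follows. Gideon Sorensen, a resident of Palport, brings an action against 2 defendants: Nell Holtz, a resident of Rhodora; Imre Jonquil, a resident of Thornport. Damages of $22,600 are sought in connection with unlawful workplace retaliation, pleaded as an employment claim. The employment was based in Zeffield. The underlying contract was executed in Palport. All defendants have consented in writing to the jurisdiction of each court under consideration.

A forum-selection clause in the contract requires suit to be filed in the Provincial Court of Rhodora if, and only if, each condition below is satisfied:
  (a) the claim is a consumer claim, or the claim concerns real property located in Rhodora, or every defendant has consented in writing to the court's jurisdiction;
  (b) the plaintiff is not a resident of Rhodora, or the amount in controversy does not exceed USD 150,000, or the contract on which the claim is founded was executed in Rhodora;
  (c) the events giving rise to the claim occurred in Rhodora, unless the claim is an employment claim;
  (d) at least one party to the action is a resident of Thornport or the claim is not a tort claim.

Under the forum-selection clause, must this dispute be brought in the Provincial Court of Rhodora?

The Provincial Court of Rhodora:
  (a) Every defendant has filed written consent, which satisfies one of the alternatives. Met.
  (b) The plaintiff resides in Palport, which is not Rhodora, so this disjunct is met. Met.
  (c) The operative events occurred in Zeffield, not Rhodora. But the claim is an employment claim, and the 'unless' clause therefore excuses the requirement. Met.
  (d) Imre Jonquil resides in Thornport, so one alternative holds. Condition met.
  → The clause applies.

Yes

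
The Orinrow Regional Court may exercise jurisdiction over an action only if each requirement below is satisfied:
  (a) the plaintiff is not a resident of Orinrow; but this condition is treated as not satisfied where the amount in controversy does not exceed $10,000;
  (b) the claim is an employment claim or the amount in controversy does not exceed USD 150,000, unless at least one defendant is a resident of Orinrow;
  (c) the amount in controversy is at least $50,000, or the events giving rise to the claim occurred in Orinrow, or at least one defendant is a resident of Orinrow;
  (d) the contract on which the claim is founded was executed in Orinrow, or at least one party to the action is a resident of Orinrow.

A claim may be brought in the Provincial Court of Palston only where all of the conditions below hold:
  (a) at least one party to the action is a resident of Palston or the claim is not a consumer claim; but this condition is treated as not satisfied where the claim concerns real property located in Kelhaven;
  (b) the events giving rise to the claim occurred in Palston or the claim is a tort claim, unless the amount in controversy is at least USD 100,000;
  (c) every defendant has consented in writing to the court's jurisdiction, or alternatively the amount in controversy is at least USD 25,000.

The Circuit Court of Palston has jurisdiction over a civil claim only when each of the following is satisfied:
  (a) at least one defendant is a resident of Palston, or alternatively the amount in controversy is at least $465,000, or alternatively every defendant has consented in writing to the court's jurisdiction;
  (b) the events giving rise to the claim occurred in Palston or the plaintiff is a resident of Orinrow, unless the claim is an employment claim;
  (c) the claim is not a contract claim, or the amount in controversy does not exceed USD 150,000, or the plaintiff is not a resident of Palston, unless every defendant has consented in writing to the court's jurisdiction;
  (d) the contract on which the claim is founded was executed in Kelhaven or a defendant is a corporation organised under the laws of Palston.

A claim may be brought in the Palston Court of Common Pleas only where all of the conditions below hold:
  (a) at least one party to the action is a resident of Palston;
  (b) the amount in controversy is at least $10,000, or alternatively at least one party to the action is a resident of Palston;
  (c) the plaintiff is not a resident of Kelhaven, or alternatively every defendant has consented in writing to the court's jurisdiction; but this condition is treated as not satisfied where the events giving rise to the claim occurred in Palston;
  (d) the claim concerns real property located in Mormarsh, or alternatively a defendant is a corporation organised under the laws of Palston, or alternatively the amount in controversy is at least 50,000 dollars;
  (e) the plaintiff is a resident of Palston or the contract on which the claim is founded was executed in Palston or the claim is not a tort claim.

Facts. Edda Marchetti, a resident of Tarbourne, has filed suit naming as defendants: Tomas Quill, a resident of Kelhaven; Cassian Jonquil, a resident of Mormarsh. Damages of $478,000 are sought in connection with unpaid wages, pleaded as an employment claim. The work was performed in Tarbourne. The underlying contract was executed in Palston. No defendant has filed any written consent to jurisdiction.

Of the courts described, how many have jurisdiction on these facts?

1

The Orinrow Regional Court:
  (a) The plaintiff resides in Tarbourne, which is not Orinrow. The carve-out does not apply: the amount in controversy is $478,000, above the USD 10,000 ceiling. Condition met.
  (b) The claim is an employment claim, so one alternative holds. Condition met.
  (c) The amount in controversy is $478,000, which meets the $50,000 floor, so one alternative holds. Met.
  (d) The contract was executed in Palston, not Orinrow; no party resides in Orinrow — none of the alternatives is met. Fails.
  → At least one condition fails; no jurisdiction.
The Provincial Court of Palston:
  (a) The claim is an employment claim, not a consumer claim — that alternative is enough. The exception is not triggered, since the claim does not concern real property. Satisfied.
  (b) The operative events occurred in Tarbourne, not Palston; the claim is an employment claim, not a tort claim — none of the alternatives is met. However, the amount in controversy is 478,000 dollars, which meets the USD 100,000 floor, so the 'unless' proviso supplies this condition. Met.
  (c) The amount in controversy is $478,000, which meets the 25,000 dollars floor, so this disjunct is met. Condition met.
  → All conditions met; jurisdiction exists.
The Circuit Court of Palston:
  (a) The amount in controversy is USD 478,000, which meets the USD 465,000 floor, so one alternative holds. Satisfied.
  (b) The operative events occurred in Tarbourne, not Palston; the plaintiff resides in Tarbourne, not Orinrow — no alternative holds. However, the claim is an employment claim, so the 'unless' proviso supplies this condition. Satisfied.
  (c) The claim is an employment claim, not a contract claim, so one alternative holds. Satisfied.
  (d) The contract was executed in Palston, not Kelhaven; no defendant is a corporation — no alternative holds. Fails.
  → No jurisdiction.
The Palston Court of Common Pleas:
  (a) No party resides in Palston. Condition not met.
  (b) The amount in controversy is $478,000, which meets the 10,000 dollars floor, which satisfies one of the alternatives. Met.
  (c) The plaintiff resides in Tarbourne, which is not Kelhaven, which satisfies one of the alternatives. The exception is not triggered, since the operative events occurred in Tarbourne, not Palston. Met.
  (d) The amount in controversy is $478,000, which meets the USD 50,000 floor, so one alternative holds. Met.
  (e) The contract was executed in Palston, which satisfies one of the alternatives. Met.
  → At least one condition fails; no jurisdiction.
Courts with jurisdiction: the Provincial Court of Palston — 1 in total.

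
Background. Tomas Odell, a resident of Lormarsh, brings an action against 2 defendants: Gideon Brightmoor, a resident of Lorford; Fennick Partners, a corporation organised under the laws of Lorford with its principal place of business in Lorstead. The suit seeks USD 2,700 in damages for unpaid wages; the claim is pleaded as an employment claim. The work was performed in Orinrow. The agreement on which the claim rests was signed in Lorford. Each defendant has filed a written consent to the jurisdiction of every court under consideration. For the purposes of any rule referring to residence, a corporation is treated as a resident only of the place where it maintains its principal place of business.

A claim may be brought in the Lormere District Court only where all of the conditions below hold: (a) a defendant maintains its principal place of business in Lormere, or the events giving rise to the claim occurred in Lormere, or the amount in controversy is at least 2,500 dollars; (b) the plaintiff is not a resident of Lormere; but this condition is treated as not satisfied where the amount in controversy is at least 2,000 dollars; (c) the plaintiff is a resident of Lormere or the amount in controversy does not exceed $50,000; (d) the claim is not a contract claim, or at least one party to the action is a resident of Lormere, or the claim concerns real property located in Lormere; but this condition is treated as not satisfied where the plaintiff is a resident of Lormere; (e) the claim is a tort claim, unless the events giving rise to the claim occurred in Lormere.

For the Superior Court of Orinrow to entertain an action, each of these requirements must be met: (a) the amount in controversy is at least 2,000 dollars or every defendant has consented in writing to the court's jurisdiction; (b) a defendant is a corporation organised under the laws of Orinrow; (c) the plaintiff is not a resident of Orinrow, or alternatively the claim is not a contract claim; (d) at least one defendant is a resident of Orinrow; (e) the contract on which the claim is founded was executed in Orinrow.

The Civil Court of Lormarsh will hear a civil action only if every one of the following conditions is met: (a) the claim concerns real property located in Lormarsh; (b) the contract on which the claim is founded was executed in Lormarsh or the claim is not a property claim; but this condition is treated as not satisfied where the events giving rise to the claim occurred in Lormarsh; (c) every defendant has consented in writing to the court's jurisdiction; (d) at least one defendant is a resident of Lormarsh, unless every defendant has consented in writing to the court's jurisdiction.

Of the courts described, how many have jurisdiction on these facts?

0

The Lormere District Court:
  (a) The amount in controversy is 2,700 dollars, which meets the 2,500 dollars floor, so this disjunct is met. Met.
  (b) The plaintiff resides in Lormarsh, which is not Lormere. However, the amount in controversy is 2,700 dollars, which meets the 2,000 dollars floor, which falls within the stated exception and so defeats the condition. Fails.
  (c) The amount in controversy is 2,700 dollars, within the $50,000 ceiling, so this disjunct is met. Condition met.
  (d) The claim is an employment claim, not a contract claim, so one alternative holds. The exception is not triggered, since the plaintiff resides in Lormarsh, not Lormere. Satisfied.
  (e) The claim is an employment claim, not a tort claim. The proviso offers no rescue either, since the operative events occurred in Orinrow, not Lormere. Not met.
  → No jurisdiction.
The Superior Court of Orinrow:
  (a) The amount in controversy is 2,700 dollars, which meets the USD 2,000 floor, so one alternative holds. Satisfied.
  (b) The corporate defendant(s) are organised in Lorford, not Orinrow. Fails.
  (c) The plaintiff resides in Lormarsh, which is not Orinrow, so one alternative holds. Met.
  (d) No defendant resides in Orinrow (they reside in Lorford, Lorstead). Not satisfied.
  (e) The contract was executed in Lorford, not Orinrow. Condition not met.
  → Not every requirement is met — no jurisdiction.
The Civil Court of Lormarsh:
  (a) The claim does not concern real property. Fails.
  (b) The claim is an employment claim, not a property claim, so one alternative holds. The carve-out does not apply: the operative events occurred in Orinrow, not Lormarsh. Satisfied.
  (c) Every defendant has filed written consent. Met.
  (d) No defendant resides in Lormarsh (they reside in Lorford, Lorstead). But every defendant has filed written consent, and the 'unless' clause therefore excuses the requirement. Satisfied.
  → The court lacks jurisdiction.
No court satisfies all of its conditions.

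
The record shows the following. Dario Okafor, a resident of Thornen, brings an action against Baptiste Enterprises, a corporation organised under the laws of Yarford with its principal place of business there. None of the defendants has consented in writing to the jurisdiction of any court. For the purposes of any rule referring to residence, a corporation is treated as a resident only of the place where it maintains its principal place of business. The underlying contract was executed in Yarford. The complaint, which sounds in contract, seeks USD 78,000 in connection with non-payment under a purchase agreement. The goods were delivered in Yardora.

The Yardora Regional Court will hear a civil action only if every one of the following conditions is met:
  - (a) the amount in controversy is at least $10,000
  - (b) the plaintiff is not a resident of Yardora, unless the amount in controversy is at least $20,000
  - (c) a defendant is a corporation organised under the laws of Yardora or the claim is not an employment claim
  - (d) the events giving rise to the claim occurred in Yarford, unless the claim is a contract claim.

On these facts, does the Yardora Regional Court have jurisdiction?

Yes

The Yardora Regional Court:
  (a) The amount in controversy is USD 78,000, which meets the USD 10,000 floor. Condition met.
  (b) The plaintiff resides in Thornen, which is not Yardora. Satisfied.
  (c) The claim is a contract claim, not an employment claim, which satisfies one of the alternatives. Condition met.
  (d) The operative events occurred in Yardora, not Yarford. The proviso rescues it, though: the claim is a contract claim. Satisfied.
  → Jurisdiction lies.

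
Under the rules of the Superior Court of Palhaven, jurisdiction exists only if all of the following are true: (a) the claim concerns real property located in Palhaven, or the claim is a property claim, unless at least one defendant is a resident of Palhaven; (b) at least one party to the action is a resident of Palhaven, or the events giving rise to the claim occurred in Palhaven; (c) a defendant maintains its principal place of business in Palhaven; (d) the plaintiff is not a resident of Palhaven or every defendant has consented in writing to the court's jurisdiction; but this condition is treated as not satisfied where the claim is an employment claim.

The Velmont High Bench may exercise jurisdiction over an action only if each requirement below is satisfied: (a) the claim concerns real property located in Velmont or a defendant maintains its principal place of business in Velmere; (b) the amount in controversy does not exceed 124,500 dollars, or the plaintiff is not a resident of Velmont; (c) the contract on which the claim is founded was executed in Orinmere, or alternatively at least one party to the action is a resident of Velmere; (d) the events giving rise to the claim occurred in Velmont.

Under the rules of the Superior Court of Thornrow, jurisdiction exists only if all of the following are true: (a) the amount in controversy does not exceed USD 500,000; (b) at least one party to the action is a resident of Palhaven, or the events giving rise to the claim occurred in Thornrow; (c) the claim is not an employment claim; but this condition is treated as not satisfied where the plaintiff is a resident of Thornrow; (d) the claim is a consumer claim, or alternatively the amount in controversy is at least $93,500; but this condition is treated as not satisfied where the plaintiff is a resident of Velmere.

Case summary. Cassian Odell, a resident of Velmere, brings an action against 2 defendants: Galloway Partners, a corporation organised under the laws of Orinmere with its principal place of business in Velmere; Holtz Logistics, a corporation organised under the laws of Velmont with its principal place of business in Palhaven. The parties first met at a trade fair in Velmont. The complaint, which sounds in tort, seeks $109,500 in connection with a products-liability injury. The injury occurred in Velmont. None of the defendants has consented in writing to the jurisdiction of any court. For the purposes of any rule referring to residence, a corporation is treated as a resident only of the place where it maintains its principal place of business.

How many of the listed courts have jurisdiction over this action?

The Superior Court of Palhaven:
  (a) The claim does not concern real property; the claim is a tort claim, not a property claim — no alternative holds. But Holtz Logistics resides in Palhaven, and the 'unless' clause therefore excuses the requirement. Condition met.
  (b) Holtz Logistics resides in Palhaven, so one alternative holds. Satisfied.
  (c) Holtz Logistics has its principal place of business in Palhaven. Satisfied.
  (d) The plaintiff resides in Velmere, which is not Palhaven, so one alternative holds. The exception is not triggered, since the claim is a tort claim, not an employment claim. Met.
  → Jurisdiction lies.
The Velmont High Bench:
  (a) Galloway Partners has its principal place of business in Velmere, which satisfies one of the alternatives. Satisfied.
  (b) The amount in controversy is 109,500 dollars, within the 124,500 dollars ceiling, which satisfies one of the alternatives. Condition met.
  (c) Cassian Odell resides in Velmere, so one alternative holds. Met.
  (d) The operative events occurred in Velmont. Condition met.
  → Jurisdiction lies.
The Superior Court of Thornrow:
  (a) The amount in controversy is $109,500, within the USD 500,000 ceiling. Condition met.
  (b) Holtz Logistics resides in Palhaven, which satisfies one of the alternatives. Condition met.
  (c) The claim is a tort claim, not an employment claim. And the carve-out is inapplicable — the plaintiff resides in Velmere, not Thornrow. Condition met.
  (d) The amount in controversy is $109,500, which meets the USD 93,500 floor, so one alternative holds. But the carve-out bites: the plaintiff resides in Velmere. Condition not met.
  → Not every requirement is met — no jurisdiction.
Courts with jurisdiction: the Superior Court of Palhaven, the Velmont High Bench — 2 in total.

2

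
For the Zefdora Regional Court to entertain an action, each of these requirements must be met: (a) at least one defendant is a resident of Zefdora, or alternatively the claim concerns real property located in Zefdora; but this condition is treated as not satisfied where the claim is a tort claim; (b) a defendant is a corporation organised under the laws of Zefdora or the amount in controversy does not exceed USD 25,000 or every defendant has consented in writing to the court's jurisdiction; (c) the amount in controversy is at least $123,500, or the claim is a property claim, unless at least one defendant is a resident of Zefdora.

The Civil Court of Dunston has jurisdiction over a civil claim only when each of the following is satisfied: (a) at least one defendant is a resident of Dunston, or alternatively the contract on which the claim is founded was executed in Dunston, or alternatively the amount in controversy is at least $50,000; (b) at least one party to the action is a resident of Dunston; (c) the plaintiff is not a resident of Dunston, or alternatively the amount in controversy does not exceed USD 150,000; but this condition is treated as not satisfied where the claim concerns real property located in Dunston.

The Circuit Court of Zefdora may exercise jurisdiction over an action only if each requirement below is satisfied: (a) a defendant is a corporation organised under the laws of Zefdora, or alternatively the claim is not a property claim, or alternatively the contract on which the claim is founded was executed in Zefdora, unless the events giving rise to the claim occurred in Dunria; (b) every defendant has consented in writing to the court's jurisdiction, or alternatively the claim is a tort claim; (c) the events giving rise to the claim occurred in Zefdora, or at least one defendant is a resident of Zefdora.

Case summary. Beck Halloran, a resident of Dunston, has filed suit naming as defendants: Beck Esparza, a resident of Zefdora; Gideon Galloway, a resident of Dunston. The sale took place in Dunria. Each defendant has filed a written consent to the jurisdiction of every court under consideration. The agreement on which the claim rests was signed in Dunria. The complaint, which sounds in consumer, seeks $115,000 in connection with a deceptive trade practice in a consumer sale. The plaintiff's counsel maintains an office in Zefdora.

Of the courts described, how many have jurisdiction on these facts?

The Zefdora Regional Court:
  (a) Beck Esparza resides in Zefdora, which satisfies one of the alternatives. The carve-out does not apply: the claim is a consumer claim, not a tort claim. Met.
  (b) Every defendant has filed written consent, so one alternative holds. Satisfied.
  (c) The amount in controversy is $115,000, below the $123,500 floor; the claim is a consumer claim, not a property claim — none of the alternatives is met. But Beck Esparza resides in Zefdora, and the 'unless' clause therefore excuses the requirement. Met.
  → All conditions met; jurisdiction exists.
The Civil Court of Dunston:
  (a) Gideon Galloway resides in Dunston — that alternative is enough. Met.
  (b) Beck Halloran resides in Dunston. Condition met.
  (c) The amount in controversy is $115,000, within the 150,000 dollars ceiling — that alternative is enough. And the carve-out is inapplicable — the claim does not concern real property. Condition met.
  → Jurisdiction lies.
The Circuit Court of Zefdora:
  (a) The claim is a consumer claim, not a property claim — that alternative is enough. Condition met.
  (b) Every defendant has filed written consent — that alternative is enough. Satisfied.
  (c) Beck Esparza resides in Zefdora, so this disjunct is met. Met.
  → All conditions met; jurisdiction exists.
Courts with jurisdiction: the Zefdora Regional Court, the Civil Court of Dunston, the Circuit Court of Zefdora — 3 in total.

3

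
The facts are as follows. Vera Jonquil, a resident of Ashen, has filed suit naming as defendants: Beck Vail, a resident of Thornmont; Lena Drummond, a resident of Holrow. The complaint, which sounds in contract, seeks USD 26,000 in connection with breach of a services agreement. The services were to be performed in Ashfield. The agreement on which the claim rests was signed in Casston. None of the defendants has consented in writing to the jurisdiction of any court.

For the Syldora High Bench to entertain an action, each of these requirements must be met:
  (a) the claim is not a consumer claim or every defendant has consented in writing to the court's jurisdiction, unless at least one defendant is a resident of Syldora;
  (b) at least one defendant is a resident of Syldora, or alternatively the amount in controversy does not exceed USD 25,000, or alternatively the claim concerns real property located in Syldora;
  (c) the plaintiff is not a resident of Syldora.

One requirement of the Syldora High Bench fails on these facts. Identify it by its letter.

The Syldora High Bench:
  (a) The claim is a contract claim, not a consumer claim, so this disjunct is met. Met.
  (b) No defendant resides in Syldora (they reside in Thornmont, Holrow); the amount in controversy is USD 26,000, above the USD 25,000 ceiling; the claim does not concern real property — none of the alternatives is met. Fails.
  (c) The plaintiff resides in Ashen, which is not Syldora. Met.
Only condition (b) fails.

(b)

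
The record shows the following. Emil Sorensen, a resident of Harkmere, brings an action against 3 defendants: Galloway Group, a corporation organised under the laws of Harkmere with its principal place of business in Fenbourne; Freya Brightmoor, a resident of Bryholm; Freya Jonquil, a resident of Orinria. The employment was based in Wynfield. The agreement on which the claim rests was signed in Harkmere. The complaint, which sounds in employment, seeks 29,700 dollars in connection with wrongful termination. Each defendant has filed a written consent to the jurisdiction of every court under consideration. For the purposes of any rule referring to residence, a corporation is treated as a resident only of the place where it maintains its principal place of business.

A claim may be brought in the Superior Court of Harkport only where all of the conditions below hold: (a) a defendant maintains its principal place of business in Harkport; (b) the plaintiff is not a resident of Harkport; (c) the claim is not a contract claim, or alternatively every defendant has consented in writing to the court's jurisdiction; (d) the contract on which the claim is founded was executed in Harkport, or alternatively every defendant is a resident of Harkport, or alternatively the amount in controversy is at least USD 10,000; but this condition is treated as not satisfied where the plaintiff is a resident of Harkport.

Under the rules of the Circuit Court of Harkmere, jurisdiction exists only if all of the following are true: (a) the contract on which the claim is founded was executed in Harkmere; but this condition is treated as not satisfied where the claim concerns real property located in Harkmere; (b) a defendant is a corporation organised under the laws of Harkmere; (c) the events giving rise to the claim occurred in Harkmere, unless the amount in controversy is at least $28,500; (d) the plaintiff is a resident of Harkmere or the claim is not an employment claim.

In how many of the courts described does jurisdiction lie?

1

The Superior Court of Harkport:
  (a) The corporate defendant(s) have their principal place of business in Fenbourne, not Harkport. Not met.
  (b) The plaintiff resides in Harkmere, which is not Harkport. Condition met.
  (c) The claim is an employment claim, not a contract claim, so this disjunct is met. Met.
  (d) The amount in controversy is $29,700, which meets the $10,000 floor, so one alternative holds. The exception is not triggered, since the plaintiff resides in Harkmere, not Harkport. Condition met.
  → Not every requirement is met — no jurisdiction.
The Circuit Court of Harkmere:
  (a) The contract was executed in Harkmere. The exception is not triggered, since the claim does not concern real property. Met.
  (b) Galloway Group is organised under the laws of Harkmere. Met.
  (c) The operative events occurred in Wynfield, not Harkmere. But the amount in controversy is $29,700, which meets the 28,500 dollars floor, and the 'unless' clause therefore excuses the requirement. Condition met.
  (d) The plaintiff resides in Harkmere, so this disjunct is met. Condition met.
  → All conditions met; jurisdiction exists.
Courts with jurisdiction: the Circuit Court of Harkmere — 1 in total.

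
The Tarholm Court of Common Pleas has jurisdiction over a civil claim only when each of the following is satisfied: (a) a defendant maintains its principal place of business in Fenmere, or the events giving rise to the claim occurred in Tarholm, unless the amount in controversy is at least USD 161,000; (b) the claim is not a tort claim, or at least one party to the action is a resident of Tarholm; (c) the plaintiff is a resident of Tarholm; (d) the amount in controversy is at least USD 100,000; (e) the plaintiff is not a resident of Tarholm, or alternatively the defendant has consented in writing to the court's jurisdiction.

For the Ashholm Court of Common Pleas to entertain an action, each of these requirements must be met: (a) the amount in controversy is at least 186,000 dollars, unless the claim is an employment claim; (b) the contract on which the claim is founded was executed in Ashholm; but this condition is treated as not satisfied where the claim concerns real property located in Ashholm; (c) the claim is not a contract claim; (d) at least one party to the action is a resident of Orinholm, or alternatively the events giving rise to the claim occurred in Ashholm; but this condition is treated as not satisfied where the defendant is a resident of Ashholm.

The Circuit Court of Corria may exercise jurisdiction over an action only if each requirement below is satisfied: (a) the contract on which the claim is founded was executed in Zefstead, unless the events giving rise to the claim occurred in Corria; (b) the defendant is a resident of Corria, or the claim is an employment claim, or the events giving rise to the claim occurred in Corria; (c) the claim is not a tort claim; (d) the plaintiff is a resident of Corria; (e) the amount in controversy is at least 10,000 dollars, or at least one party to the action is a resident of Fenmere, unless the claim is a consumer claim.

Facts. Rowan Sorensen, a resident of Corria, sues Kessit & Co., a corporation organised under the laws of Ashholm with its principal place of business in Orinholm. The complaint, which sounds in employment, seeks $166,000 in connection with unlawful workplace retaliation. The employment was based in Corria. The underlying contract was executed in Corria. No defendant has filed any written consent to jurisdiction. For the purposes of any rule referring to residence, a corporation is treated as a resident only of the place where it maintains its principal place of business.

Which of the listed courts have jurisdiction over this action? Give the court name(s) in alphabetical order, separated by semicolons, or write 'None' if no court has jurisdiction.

The Tarholm Court of Common Pleas:
  (a) The corporate defendant(s) have their principal place of business in Orinholm, not Fenmere; the operative events occurred in Corria, not Tarholm — every alternative fails. However, the amount in controversy is USD 166,000, which meets the 161,000 dollars floor, so the 'unless' proviso supplies this condition. Condition met.
  (b) The claim is an employment claim, not a tort claim, so this disjunct is met. Met.
  (c) The plaintiff resides in Corria, not Tarholm. Condition not met.
  (d) The amount in controversy is 166,000 dollars, which meets the 100,000 dollars floor. Satisfied.
  (e) The plaintiff resides in Corria, which is not Tarholm, which satisfies one of the alternatives. Satisfied.
  → At least one condition fails; no jurisdiction.
The Ashholm Court of Common Pleas:
  (a) The amount in controversy is USD 166,000, below the USD 186,000 floor. But the claim is an employment claim, and the 'unless' clause therefore excuses the requirement. Condition met.
  (b) The contract was executed in Corria, not Ashholm. Not met.
  (c) The claim is an employment claim, not a contract claim. Met.
  (d) Kessit & Co. resides in Orinholm — that alternative is enough. The exception is not triggered, since the defendant resides in Orinholm, not Ashholm. Satisfied.
  → Not every requirement is met — no jurisdiction.
The Circuit Court of Corria:
  (a) The contract was executed in Corria, not Zefstead. However, the operative events occurred in Corria, so the 'unless' proviso supplies this condition. Met.
  (b) The claim is an employment claim, so this disjunct is met. Condition met.
  (c) The claim is an employment claim, not a tort claim. Condition met.
  (d) The plaintiff resides in Corria. Met.
  (e) The amount in controversy is 166,000 dollars, which meets the USD 10,000 floor, so one alternative holds. Condition met.
  → Every requirement is satisfied — jurisdiction.

the Circuit Court of Corria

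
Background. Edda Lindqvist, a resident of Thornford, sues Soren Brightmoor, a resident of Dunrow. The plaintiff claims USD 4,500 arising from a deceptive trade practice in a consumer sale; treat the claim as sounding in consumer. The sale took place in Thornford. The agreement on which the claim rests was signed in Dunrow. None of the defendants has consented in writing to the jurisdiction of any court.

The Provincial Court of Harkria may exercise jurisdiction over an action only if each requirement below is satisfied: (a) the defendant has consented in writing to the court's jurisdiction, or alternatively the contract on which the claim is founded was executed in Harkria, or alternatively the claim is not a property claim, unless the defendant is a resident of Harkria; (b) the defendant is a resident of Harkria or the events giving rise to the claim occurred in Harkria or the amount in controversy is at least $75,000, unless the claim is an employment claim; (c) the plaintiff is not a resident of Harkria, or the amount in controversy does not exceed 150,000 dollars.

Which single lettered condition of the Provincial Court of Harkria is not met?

The Provincial Court of Harkria:
  (a) The claim is a consumer claim, not a property claim, so one alternative holds. Met.
  (b) The defendant resides in Dunrow, not Harkria; the operative events occurred in Thornford, not Harkria; the amount in controversy is USD 4,500, below the $75,000 floor — every alternative fails. The proviso offers no rescue either, since the claim is a consumer claim, not an employment claim. Condition not met.
  (c) The plaintiff resides in Thornford, which is not Harkria, which satisfies one of the alternatives. Satisfied.
Only condition (b) fails.

(b)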